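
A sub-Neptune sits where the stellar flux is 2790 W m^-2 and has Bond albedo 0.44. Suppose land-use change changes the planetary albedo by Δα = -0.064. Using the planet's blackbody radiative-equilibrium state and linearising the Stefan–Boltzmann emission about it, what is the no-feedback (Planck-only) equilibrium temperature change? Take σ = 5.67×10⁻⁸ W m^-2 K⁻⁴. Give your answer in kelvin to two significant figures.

8.2 K

The baseline emission temperature is T_e = 288.1 K.
TOA radiative forcing: ΔF = −S·Δα/4 = −2790·(-0.064)/4 = 44.64 W m^-2.
The Planck feedback parameter is 4σT_e³ = 5.423 W m^-2/K.
Hence the no-feedback warming is ΔF/(4σT_e³) = 8.23 K.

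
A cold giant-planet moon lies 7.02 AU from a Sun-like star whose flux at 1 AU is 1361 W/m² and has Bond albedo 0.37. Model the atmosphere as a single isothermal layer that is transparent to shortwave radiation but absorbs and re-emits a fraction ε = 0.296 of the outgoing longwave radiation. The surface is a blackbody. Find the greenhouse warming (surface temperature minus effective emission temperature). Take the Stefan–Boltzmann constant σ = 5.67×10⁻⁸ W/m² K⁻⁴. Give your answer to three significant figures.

3.82 K

Irradiance scales as 1/d², so S = 1361 W/m² × (1/7.02)² = 27.62 W/m².
The planet radiates to space at T_e = [S(1−α)/(4σ)]^(1/4) = 93.59 K.
Surface balance with a leaky layer gives σT_s⁴ = σT_e⁴·2/(2−ε), so T_s = T_e·[2/(2−0.296)]^(1/4) = 97.41 K.
The atmosphere warms the surface by 3.824 K.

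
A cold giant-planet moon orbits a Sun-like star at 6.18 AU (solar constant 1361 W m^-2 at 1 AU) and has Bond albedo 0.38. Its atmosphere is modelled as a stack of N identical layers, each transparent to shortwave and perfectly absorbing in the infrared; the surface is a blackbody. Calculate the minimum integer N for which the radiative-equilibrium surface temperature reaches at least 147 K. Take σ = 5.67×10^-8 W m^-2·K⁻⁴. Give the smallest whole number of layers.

By the inverse-square law, S = 1361/6.18² = 35.64 W m^-2.
OLR = S(1−α)/4 = 5.523 W m^-2; the top layer radiates at T_e = 99.35 K.
Need (N+1)T_e⁴ ≥ T_s⁴, i.e. N+1 ≥ (147/99.35)⁴ = 4.793.
The minimum whole number is N = 4.

4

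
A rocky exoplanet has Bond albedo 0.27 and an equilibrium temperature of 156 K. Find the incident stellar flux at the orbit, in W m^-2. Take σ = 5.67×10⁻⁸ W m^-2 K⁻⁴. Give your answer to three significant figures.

From S(1−α)/4 = σT⁴: S = 4σT⁴/(1−α).
The emitted flux is σT⁴ = 33.58 W m^-2.
So S = 4×33.58/(1−0.27) = 184.0 W m^-2.

184 W m^-2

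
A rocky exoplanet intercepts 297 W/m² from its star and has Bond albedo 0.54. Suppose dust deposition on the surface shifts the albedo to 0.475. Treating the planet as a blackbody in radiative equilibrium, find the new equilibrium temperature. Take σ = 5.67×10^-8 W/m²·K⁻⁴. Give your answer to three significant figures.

162 kelvin

T₂ = [S(1−α₂)/(4σ)]^(1/4) = [297.0·0.525/(4σ)]^(1/4) = 161.9 K.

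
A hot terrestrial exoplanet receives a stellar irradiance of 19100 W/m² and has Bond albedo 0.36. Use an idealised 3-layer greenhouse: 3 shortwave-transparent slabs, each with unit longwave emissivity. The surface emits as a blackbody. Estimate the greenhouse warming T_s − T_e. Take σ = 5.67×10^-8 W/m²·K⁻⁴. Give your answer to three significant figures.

200 kelvin

The effective emission temperature is T_e = [S(1−α)/(4σ)]^¼ = 481.8 K.
Surface: T_s = (4)^¼·T_e = 681.4 K.
So the greenhouse effect raises the surface by 681.4 − 481.8 = 199.6 K.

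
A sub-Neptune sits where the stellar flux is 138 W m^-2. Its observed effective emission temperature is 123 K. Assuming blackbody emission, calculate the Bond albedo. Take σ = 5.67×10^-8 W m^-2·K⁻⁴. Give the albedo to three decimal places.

From σT⁴ = S(1−α)/4 we invert for α: 1−α = 4σT⁴/S.
4σT⁴ = 4·5.67×10⁻⁸·(123)⁴ = 51.91 W m^-2.
1−α = 51.91/138.0 = 0.3762, so α = 0.6238.

0.624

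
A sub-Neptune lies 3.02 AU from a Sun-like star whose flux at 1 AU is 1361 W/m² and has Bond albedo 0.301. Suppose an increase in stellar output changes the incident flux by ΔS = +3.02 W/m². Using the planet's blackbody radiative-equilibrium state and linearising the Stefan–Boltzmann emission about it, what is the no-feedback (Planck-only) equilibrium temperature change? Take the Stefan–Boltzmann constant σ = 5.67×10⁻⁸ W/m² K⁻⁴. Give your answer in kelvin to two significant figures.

0.74 kelvin

Irradiance scales as 1/d², so S = 1361 W/m² × (1/3.02)² = 149.2 W/m².
Reference equilibrium: T_e = [S(1−α)/(4σ)]^(1/4) = 146.4 K.
ΔF = Δ[S(1−α)]/4 = (1−0.301)·+3.02/4 = 0.5277 W/m².
Planck response: λ_P = 4σT_e³ = 4·5.67×10⁻⁸·(146.4)³ = 0.7123 W/m²/K.
So ΔT₀ = 0.5277/0.7123 = 0.741 K.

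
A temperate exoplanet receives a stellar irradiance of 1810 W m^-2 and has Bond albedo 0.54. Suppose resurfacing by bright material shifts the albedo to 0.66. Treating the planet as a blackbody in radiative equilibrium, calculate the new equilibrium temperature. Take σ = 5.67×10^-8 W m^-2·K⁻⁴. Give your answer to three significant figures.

228 K

T₂ = [S(1−α₂)/(4σ)]^(1/4) = [1810·0.34/(4σ)]^(1/4) = 228.2 K.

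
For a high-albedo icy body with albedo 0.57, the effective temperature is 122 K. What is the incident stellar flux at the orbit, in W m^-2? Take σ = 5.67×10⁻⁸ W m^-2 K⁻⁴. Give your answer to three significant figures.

From S(1−α)/4 = σT⁴: S = 4σT⁴/(1−α).
The emitted flux is σT⁴ = 12.56 W m^-2.
So S = 4×12.56/(1−0.57) = 116.8 W m^-2.

117 W m^-2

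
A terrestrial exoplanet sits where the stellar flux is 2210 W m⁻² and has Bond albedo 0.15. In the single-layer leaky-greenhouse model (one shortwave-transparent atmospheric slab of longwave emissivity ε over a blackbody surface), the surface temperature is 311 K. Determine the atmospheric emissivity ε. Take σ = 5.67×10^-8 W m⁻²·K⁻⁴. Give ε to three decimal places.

TOA balance gives T_e = 301.7 K.
T_s⁴ = T_e⁴·2/(2−ε) → ε = 2 − 2(T_e/T_s)⁴ = 2 − 2·(301.7/311)⁴ = 0.2293.

0.229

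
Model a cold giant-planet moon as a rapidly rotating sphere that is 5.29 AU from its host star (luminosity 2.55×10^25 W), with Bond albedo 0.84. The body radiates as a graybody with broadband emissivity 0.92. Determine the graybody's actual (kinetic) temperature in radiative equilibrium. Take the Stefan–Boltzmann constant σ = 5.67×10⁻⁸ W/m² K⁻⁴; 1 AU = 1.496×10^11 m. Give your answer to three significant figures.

39.7 K

d = 5.29 × 1.496×10^11 m = 7.914×10^11 m.
S = L/(4πd²) = 3.240 W/m².
Averaging over the sphere, the absorbed flux is S(1−α)/4 = 0.1296 W/m².
Equating to εσT⁴ with ε = 0.92: T = (0.1296/0.92σ)^(1/4) = 39.70 K.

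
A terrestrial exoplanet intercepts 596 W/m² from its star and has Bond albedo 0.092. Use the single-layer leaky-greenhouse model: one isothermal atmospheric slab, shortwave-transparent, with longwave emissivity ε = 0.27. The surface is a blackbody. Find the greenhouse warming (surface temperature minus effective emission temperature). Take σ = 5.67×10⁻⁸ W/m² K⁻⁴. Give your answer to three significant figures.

The planet radiates to space at T_e = [S(1−α)/(4σ)]^(1/4) = 221.0 K.
Surface balance with a leaky layer gives σT_s⁴ = σT_e⁴·2/(2−ε), so T_s = T_e·[2/(2−0.27)]^(1/4) = 229.2 K.
The atmosphere warms the surface by 8.160 K.

8.16 kelvin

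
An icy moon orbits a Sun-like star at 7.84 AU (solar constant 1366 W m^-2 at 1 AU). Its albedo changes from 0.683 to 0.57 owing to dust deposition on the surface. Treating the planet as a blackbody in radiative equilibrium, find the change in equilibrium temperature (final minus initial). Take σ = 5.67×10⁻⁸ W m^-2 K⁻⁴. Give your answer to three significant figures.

5.91 K

By the inverse-square law, S = 1366/7.84² = 22.22 W m^-2.
Initial: T₁ = [S(1−0.683)/(4σ)]^(1/4) = 74.65 K.
Final:   T₂ = [S(1−0.57)/(4σ)]^(1/4) = 80.57 K.
ΔT = T₂ − T₁ = 5.913 K.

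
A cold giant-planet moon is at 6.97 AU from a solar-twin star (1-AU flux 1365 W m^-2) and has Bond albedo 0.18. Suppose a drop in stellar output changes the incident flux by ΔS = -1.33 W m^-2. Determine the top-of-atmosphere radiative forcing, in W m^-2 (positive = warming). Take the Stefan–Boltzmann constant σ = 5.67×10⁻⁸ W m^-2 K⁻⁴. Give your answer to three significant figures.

Irradiance scales as 1/d², so S = 1365 W m^-2 × (1/6.97)² = 28.10 W m^-2.
Only a fraction (1−α) is absorbed and it's spread over 4πR², so ΔF = (1−α)ΔS/4 = -0.2727 W m^-2.

-0.273 W m^-2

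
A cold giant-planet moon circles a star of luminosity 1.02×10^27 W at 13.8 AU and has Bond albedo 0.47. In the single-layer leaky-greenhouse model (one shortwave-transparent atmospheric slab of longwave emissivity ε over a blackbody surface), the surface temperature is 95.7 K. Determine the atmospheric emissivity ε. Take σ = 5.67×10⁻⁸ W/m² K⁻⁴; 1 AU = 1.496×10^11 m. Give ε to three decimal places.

0.939

d = 13.8 × 1.496×10^11 m = 2.064×10^12 m.
S = L/(4πd²) = 19.04 W/m².
Effective temperature: T_e = [S(1−α)/(4σ)]^(1/4) = 81.68 K.
Since (2−ε)/2 = (T_e/T_s)⁴ = 0.5306, ε = 0.9388.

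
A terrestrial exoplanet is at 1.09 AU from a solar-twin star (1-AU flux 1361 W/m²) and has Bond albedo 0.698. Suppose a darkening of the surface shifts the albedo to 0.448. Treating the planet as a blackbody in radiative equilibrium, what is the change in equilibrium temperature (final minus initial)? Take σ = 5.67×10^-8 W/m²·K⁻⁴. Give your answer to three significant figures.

Flux at the orbit: S = 1361/(1.09)² = 1146 W/m².
Before: T₁ = [1146·0.302/(4σ)]^(1/4) = 197.6 K.
Final:   T₂ = [S(1−0.448)/(4σ)]^(1/4) = 229.8 K.
Change: 229.8 − 197.6 = 32.16 K.

32.2 K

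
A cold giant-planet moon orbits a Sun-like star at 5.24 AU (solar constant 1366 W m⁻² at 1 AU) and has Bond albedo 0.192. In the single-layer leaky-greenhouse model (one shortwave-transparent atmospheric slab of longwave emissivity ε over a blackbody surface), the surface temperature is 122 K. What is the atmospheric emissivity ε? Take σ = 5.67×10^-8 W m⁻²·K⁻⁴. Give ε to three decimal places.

0.400

By the inverse-square law, S = 1366/5.24² = 49.75 W m⁻².
Effective temperature: T_e = [S(1−α)/(4σ)]^(1/4) = 115.4 K.
Inverting T_s⁴ = 2T_e⁴/(2−ε): (T_e/T_s)⁴ = 0.8000, so ε = 2(1 − 0.8000) = 0.3999.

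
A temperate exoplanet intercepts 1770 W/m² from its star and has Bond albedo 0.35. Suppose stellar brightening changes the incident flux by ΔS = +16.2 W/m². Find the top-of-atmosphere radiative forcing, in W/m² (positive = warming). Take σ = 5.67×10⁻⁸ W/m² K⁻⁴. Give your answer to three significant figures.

2.63 W/m²

Only a fraction (1−α) is absorbed and it's spread over 4πR², so ΔF = (1−α)ΔS/4 = 2.632 W/m².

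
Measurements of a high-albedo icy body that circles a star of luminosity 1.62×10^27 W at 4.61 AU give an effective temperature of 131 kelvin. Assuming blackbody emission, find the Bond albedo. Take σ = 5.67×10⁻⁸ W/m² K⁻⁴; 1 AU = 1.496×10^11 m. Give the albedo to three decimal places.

Orbital distance: d = 4.61 AU = 6.897×10^11 m.
Flux at the orbit: S = L/(4πd²) = 1.62×10^27/(4π·(6.90×10^11)²) = 271.0 W/m².
From σT⁴ = S(1−α)/4 we invert for α: 1−α = 4σT⁴/S.
σT⁴ = 16.70 W/m², so 4σT⁴ = 66.79 W/m².
Hence α = 1 − 66.79/271.0 = 0.7536.

0.754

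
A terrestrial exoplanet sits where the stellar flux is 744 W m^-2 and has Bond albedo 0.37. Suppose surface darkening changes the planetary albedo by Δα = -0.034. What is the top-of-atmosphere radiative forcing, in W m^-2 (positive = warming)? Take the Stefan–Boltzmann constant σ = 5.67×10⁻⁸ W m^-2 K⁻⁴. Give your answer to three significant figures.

ΔF = −(S/4)Δα = −(744.0/4)×(-0.034) = 6.324 W m^-2.

6.32 W m^-2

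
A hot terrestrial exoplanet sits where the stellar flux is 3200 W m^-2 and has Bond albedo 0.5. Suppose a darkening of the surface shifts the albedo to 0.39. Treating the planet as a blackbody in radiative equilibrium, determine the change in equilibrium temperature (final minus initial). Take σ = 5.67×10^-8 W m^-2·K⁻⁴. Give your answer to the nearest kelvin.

Before: T₁ = [3200·0.5/(4σ)]^(1/4) = 289.8 K.
Final:   T₂ = [S(1−0.39)/(4σ)]^(1/4) = 304.6 K.
ΔT = T₂ − T₁ = 14.77 K.

15 K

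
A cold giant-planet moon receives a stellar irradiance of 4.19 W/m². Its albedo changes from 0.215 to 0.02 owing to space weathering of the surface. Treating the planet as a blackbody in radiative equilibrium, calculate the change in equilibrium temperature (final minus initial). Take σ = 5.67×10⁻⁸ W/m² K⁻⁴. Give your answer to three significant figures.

3.52 kelvin

With α = 0.215, T₁ = 61.71 K.
With α = 0.02, T₂ = 65.23 K.
Change: 65.23 − 61.71 = 3.520 K.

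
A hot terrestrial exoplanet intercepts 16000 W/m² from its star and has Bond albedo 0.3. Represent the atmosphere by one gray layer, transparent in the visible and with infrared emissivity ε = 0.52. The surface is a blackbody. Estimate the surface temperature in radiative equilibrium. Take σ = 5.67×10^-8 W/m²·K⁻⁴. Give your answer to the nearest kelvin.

At the top of the atmosphere, σT_e⁴ = S(1−α)/4 = 2800 W/m², giving T_e = 471.4 K.
For a single slab of emissivity ε, T_s⁴ = 2T_e⁴/(2−ε); thus T_s = 471.4·(1.351)^(1/4) = 508.3 K.

508 kelvin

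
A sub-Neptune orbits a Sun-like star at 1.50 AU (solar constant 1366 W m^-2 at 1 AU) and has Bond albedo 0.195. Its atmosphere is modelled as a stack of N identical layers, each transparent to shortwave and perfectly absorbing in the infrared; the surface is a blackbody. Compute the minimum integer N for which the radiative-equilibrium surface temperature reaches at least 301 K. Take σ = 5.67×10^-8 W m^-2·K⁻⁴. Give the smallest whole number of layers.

3

By the inverse-square law, S = 1366/1.50² = 607.1 W m^-2.
Top-of-atmosphere balance: σT_e⁴ = S(1−α)/4 = 122.2 W m^-2 → T_e = 215.5 K.
T_s = (N+1)^(1/4)·T_e ≥ 301 K requires N+1 ≥ (T_s/T_e)⁴ = (301/215.5)⁴ = 3.809.
So N ≥ 2.809; the smallest integer is N = 3.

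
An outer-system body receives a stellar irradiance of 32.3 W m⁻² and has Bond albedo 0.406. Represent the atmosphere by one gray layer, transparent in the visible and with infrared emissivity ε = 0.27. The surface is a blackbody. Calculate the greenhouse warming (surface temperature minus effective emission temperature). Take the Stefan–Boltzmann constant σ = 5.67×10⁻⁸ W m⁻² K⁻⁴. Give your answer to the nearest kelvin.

The planet radiates to space at T_e = [S(1−α)/(4σ)]^(1/4) = 95.90 K.
Surface balance with a leaky layer gives σT_s⁴ = σT_e⁴·2/(2−ε), so T_s = T_e·[2/(2−0.27)]^(1/4) = 99.44 K.
Greenhouse warming: T_s − T_e = 3.541 K.

4 kelvin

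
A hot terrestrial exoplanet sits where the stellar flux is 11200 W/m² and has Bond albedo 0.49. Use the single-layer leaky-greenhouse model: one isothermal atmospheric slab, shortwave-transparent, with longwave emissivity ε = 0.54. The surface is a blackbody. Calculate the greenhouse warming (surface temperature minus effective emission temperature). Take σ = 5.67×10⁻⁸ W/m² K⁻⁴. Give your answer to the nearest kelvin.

33 kelvin

The planet radiates to space at T_e = [S(1−α)/(4σ)]^(1/4) = 398.4 K.
Surface balance with a leaky layer gives σT_s⁴ = σT_e⁴·2/(2−ε), so T_s = T_e·[2/(2−0.54)]^(1/4) = 431.0 K.
Greenhouse warming: T_s − T_e = 32.61 K.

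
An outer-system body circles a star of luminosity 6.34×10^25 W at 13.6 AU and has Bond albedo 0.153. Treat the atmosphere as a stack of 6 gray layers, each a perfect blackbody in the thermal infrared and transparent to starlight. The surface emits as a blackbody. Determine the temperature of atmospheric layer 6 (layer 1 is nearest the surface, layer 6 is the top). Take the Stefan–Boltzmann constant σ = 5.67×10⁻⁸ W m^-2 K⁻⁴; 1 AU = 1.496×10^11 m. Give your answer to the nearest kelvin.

46 K

Orbital distance: d = 13.6 AU = 2.035×10^12 m.
Spreading L over a sphere of radius d: S = 6.34×10^25/(4π·2.03×10^12²) = 1.219 W m^-2.
OLR = S(1−α)/4 = 0.2581 W m^-2; the top layer radiates at T_e = 46.19 K.
The net upward flux σT_e⁴ is constant between every pair of levels, so T_k⁴ = (N+1−k)T_e⁴.
T_6 = (1)^(1/4)·46.19 = 46.19 K.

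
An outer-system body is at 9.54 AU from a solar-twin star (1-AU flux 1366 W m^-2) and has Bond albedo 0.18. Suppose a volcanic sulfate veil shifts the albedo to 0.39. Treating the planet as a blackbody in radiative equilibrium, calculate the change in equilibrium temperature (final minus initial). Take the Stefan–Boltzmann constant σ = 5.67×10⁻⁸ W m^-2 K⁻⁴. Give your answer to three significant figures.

-6.12 K

Flux at the orbit: S = 1366/(9.54)² = 15.01 W m^-2.
With α = 0.18, T₁ = 85.83 K.
With α = 0.39, T₂ = 79.71 K.
Change: 79.71 − 85.83 = -6.119 K.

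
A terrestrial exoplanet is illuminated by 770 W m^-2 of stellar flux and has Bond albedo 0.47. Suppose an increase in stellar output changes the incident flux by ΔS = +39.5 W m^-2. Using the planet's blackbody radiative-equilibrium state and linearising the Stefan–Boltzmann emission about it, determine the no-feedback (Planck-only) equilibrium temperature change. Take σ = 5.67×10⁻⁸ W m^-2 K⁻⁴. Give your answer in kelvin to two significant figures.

2.6 K

The baseline emission temperature is T_e = 206.0 K.
Only a fraction (1−α) is absorbed and it's spread over 4πR², so ΔF = (1−α)ΔS/4 = 5.234 W m^-2.
Linearising σT⁴ gives d(σT⁴)/dT = 4σT_e³ = 1.981 W m^-2 per K.
Hence the no-feedback warming is ΔF/(4σT_e³) = 2.64 K.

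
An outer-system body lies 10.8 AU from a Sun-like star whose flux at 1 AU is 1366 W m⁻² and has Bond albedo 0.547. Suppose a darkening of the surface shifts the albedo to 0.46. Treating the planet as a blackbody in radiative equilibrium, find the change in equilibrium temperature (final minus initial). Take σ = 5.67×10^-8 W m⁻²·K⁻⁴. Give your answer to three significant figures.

By the inverse-square law, S = 1366/10.8² = 11.71 W m⁻².
With α = 0.547, T₁ = 69.54 K.
Final:   T₂ = [S(1−0.46)/(4σ)]^(1/4) = 72.67 K.
ΔT = T₂ − T₁ = 3.122 K.

3.12 K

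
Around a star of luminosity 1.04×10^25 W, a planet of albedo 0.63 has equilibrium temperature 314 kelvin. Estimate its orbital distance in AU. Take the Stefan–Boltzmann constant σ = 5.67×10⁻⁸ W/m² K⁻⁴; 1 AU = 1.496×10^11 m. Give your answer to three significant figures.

0.0788 AU

Required flux: S = 4σT⁴/(1−α) = 5959 W/m².
From L = 4πd²S, d = √(1.04×10^25/(4π·5959)) = 1.179×10^10 m = 0.07878 AU.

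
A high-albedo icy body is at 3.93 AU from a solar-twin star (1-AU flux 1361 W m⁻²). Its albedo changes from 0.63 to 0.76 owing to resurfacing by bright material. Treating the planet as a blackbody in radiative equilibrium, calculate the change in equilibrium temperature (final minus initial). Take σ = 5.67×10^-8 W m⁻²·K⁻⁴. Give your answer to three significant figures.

-11.2 K

By the inverse-square law, S = 1361/3.93² = 88.12 W m⁻².
With α = 0.63, T₁ = 109.5 K.
After:  T₂ = [88.12·0.24/(4σ)]^(1/4) = 98.27 K.
ΔT = T₂ − T₁ = -11.23 K.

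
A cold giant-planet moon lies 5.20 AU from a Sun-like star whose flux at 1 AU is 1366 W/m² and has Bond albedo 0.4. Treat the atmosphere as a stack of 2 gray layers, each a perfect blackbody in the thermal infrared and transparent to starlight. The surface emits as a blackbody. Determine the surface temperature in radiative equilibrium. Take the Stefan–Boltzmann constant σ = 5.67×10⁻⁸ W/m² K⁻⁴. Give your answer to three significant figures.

142 kelvin

Irradiance scales as 1/d², so S = 1366 W/m² × (1/5.20)² = 50.52 W/m².
Top-of-atmosphere balance: σT_e⁴ = S(1−α)/4 = 7.578 W/m² → T_e = 107.5 K.
With N = 2 opaque layers, T_s = (N+1)^(1/4)·T_e = 3^(1/4)·107.5 = 141.5 K.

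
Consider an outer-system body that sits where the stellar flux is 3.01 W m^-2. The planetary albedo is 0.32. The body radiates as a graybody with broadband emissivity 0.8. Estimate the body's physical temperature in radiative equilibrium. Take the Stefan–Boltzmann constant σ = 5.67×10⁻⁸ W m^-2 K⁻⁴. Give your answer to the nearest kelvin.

Averaging over the sphere, the absorbed flux is S(1−α)/4 = 0.5117 W m^-2.
Radiative balance εσT⁴ = 0.5117 gives T = [0.5117/(0.8·σ)]^(1/4) = 57.95 K.

58 kelvin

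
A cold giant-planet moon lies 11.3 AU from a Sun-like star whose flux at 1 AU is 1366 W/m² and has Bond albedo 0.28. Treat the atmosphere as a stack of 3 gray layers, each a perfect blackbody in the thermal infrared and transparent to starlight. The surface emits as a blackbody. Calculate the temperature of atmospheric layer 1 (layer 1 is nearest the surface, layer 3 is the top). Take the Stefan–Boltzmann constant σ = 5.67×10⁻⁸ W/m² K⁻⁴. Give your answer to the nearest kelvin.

By the inverse-square law, S = 1366/11.3² = 10.70 W/m².
The effective emission temperature is T_e = [S(1−α)/(4σ)]^¼ = 76.34 K.
The net upward flux σT_e⁴ is constant between every pair of levels, so T_k⁴ = (N+1−k)T_e⁴.
T_1 = (3)^(1/4)·76.34 = 100.5 K.

100 K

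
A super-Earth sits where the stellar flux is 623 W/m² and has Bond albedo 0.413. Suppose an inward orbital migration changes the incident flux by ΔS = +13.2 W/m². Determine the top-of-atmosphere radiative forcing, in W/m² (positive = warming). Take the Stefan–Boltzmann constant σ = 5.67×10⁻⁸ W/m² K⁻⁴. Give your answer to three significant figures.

1.94 W/m²

TOA radiative forcing: ΔF = (1−α)ΔS/4 = 0.587·(+13.2)/4 = 1.937 W/m².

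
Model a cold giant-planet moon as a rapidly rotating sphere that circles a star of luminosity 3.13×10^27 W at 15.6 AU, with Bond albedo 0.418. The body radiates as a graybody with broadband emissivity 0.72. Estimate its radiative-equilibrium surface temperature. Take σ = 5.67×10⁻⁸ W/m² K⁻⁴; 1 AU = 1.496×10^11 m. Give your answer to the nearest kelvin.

113 kelvin

d = 15.6 × 1.496×10^11 m = 2.334×10^12 m.
Flux at the orbit: S = L/(4πd²) = 3.13×10^27/(4π·(2.33×10^12)²) = 45.73 W/m².
Absorbed flux (global mean): S(1−α)/4 = 45.73·0.582/4 = 6.654 W/m².
Radiative balance εσT⁴ = 6.654 gives T = [6.654/(0.72·σ)]^(1/4) = 113.0 K.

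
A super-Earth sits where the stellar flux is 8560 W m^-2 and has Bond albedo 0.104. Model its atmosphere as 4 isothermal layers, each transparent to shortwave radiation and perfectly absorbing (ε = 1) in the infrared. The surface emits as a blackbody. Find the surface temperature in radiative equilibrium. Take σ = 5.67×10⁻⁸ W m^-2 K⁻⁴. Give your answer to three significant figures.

OLR = S(1−α)/4 = 1917 W m^-2; the top layer radiates at T_e = 428.8 K.
With N = 4 opaque layers, T_s = (N+1)^(1/4)·T_e = 5^(1/4)·428.8 = 641.2 K.

641 K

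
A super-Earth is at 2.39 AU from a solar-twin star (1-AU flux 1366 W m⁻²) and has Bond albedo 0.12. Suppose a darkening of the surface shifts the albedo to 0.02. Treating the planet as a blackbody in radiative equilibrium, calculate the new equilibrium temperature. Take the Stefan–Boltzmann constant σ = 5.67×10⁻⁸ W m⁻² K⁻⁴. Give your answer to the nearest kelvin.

179 K

By the inverse-square law, S = 1366/2.39² = 239.1 W m⁻².
T₂ = [S(1−α₂)/(4σ)]^(1/4) = [239.1·0.98/(4σ)]^(1/4) = 179.3 K.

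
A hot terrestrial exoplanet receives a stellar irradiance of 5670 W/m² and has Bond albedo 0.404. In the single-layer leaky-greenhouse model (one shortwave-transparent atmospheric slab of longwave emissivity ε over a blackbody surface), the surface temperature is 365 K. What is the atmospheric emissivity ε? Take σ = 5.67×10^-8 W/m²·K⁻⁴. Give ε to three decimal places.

0.321

TOA balance gives T_e = 349.4 K.
Inverting T_s⁴ = 2T_e⁴/(2−ε): (T_e/T_s)⁴ = 0.8395, so ε = 2(1 − 0.8395) = 0.3210.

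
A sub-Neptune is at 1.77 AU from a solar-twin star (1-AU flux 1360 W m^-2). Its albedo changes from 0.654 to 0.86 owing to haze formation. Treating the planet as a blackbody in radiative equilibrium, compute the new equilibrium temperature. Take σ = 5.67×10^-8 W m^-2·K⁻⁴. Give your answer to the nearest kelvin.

Irradiance scales as 1/d², so S = 1360 W m^-2 × (1/1.77)² = 434.1 W m^-2.
T₂ = [S(1−α₂)/(4σ)]^(1/4) = [434.1·0.14/(4σ)]^(1/4) = 127.9 K.

128 kelvin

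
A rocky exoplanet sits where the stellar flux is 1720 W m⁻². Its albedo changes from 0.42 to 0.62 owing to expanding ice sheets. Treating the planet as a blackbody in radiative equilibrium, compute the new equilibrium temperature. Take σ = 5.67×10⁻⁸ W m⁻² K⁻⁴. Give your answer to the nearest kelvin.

T₂ = [S(1−α₂)/(4σ)]^(1/4) = [1720·0.38/(4σ)]^(1/4) = 231.7 K.

232 kelvin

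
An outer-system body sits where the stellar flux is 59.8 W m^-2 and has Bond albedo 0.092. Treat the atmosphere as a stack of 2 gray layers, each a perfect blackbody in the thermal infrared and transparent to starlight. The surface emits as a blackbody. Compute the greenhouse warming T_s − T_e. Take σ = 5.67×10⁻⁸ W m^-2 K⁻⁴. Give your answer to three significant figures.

Top-of-atmosphere balance: σT_e⁴ = S(1−α)/4 = 13.57 W m^-2 → T_e = 124.4 K.
Surface: T_s = (3)^¼·T_e = 163.7 K.
Warming: T_s − T_e = 39.32 K.

39.3 K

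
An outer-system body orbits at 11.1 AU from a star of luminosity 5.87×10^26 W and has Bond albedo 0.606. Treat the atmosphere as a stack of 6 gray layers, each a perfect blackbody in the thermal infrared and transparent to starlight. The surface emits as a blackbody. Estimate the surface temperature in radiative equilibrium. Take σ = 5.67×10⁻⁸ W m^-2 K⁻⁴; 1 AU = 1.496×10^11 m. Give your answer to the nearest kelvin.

120 K

Orbital distance: d = 11.1 AU = 1.661×10^12 m.
Flux at the orbit: S = L/(4πd²) = 5.87×10^26/(4π·(1.66×10^12)²) = 16.94 W m^-2.
Top-of-atmosphere balance: σT_e⁴ = S(1−α)/4 = 1.669 W m^-2 → T_e = 73.65 K.
For an N-layer opaque stack, T_s⁴ = (N+1)T_e⁴, hence T_s = (7)^(1/4)×73.65 K = 119.8 K.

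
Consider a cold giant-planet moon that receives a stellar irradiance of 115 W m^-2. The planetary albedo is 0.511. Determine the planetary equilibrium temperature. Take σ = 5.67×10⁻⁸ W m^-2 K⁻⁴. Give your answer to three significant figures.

125 kelvin

Absorbed flux (global mean): S(1−α)/4 = 115.0·0.489/4 = 14.06 W m^-2.
Set σT⁴ = 14.06 → T = (14.06/σ)^(1/4) = 125.5 K.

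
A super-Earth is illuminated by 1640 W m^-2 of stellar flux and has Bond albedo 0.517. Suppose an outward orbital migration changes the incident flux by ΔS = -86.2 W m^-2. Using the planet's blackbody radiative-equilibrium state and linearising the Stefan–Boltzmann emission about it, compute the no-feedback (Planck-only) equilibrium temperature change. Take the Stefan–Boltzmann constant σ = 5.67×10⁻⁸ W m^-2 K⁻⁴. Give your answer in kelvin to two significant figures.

-3.2 kelvin

Unperturbed T_e = [1640·(1−0.517)/(4σ)]^¼ = 243.1 K.
Only a fraction (1−α) is absorbed and it's spread over 4πR², so ΔF = (1−α)ΔS/4 = -10.41 W m^-2.
Planck response: λ_P = 4σT_e³ = 4·5.67×10⁻⁸·(243.1)³ = 3.258 W m^-2/K.
So ΔT₀ = -10.41/3.258 = -3.19 K.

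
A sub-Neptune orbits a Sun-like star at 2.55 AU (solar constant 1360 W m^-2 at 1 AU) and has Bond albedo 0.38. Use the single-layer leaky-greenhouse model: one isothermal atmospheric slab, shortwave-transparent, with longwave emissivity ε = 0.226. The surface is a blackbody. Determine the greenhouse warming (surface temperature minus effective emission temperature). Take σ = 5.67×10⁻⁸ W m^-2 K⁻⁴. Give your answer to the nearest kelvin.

5 K

Irradiance scales as 1/d², so S = 1360 W m^-2 × (1/2.55)² = 209.2 W m^-2.
At the top of the atmosphere, σT_e⁴ = S(1−α)/4 = 32.42 W m^-2, giving T_e = 154.6 K.
The surface balance (absorbed SW + ε·downward IR = σT_s⁴) with T_a⁴ = T_s⁴/2 reduces to T_s = T_e·[2/(2−ε)]^¼ = 159.3 K.
Greenhouse warming: T_s − T_e = 4.706 K.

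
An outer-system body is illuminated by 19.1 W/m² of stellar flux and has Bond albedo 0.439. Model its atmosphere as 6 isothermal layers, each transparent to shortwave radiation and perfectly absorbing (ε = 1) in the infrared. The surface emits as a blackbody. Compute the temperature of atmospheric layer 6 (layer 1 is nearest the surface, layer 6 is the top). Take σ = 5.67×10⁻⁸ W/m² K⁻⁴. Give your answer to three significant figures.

Top-of-atmosphere balance: σT_e⁴ = S(1−α)/4 = 2.679 W/m² → T_e = 82.91 K.
Each opaque layer satisfies 2T_j⁴ = T_{j−1}⁴ + T_{j+1}⁴, giving T_k⁴ = (N+1−k)T_e⁴.
T_6 = (1)^(1/4)·82.91 = 82.91 K.

82.9 K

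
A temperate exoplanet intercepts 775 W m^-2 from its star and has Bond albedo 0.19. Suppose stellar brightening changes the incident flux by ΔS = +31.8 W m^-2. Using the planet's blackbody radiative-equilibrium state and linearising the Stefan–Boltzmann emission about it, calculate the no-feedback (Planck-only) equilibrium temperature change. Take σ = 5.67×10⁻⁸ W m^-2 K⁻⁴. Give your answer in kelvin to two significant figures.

The baseline emission temperature is T_e = 229.4 K.
ΔF = Δ[S(1−α)]/4 = (1−0.19)·+31.8/4 = 6.440 W m^-2.
The Planck feedback parameter is 4σT_e³ = 2.737 W m^-2/K.
Hence the no-feedback warming is ΔF/(4σT_e³) = 2.35 K.

2.4 K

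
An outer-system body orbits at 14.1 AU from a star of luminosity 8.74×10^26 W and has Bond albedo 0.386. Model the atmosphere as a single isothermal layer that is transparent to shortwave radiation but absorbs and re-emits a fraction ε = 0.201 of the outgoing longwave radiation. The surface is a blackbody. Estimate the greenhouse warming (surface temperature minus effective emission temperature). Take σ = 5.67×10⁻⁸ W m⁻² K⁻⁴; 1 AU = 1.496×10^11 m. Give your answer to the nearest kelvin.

2 K

Orbital distance: d = 14.1 AU = 2.109×10^12 m.
S = L/(4πd²) = 15.63 W m⁻².
The planet radiates to space at T_e = [S(1−α)/(4σ)]^(1/4) = 80.66 K.
Surface balance with a leaky layer gives σT_s⁴ = σT_e⁴·2/(2−ε), so T_s = T_e·[2/(2−0.201)]^(1/4) = 82.82 K.
The atmosphere warms the surface by 2.164 K.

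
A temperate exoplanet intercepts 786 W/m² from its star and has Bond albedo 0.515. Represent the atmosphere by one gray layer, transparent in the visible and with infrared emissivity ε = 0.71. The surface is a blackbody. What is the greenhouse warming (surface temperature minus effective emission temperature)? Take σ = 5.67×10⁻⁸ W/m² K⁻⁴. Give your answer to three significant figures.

23.5 kelvin

The planet radiates to space at T_e = [S(1−α)/(4σ)]^(1/4) = 202.5 K.
Surface balance with a leaky layer gives σT_s⁴ = σT_e⁴·2/(2−ε), so T_s = T_e·[2/(2−0.71)]^(1/4) = 225.9 K.
The atmosphere warms the surface by 23.46 K.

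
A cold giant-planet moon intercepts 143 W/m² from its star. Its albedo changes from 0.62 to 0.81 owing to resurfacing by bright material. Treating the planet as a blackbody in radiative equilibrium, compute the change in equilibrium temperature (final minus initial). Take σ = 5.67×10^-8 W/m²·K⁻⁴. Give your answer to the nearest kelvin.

Before: T₁ = [143.0·0.38/(4σ)]^(1/4) = 124.4 K.
After:  T₂ = [143.0·0.19/(4σ)]^(1/4) = 104.6 K.
ΔT = T₂ − T₁ = -19.79 K.

-20 K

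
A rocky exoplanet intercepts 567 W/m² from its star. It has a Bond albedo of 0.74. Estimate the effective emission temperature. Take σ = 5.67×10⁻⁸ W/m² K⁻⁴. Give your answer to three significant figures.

160 K

Absorbed flux (global mean): S(1−α)/4 = 567.0·0.26/4 = 36.86 W/m².
In equilibrium σT⁴ equals this, so T = 159.7 K.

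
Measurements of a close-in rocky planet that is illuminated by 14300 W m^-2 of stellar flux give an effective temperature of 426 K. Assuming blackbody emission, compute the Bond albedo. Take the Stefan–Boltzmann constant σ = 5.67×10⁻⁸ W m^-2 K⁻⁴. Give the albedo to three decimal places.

Energy balance: S(1−α)/4 = σT⁴, so 1−α = 4σT⁴/S.
σT⁴ = 1867 W m^-2, so 4σT⁴ = 7469 W m^-2.
1−α = 7469/14300 = 0.5223, so α = 0.4777.

0.478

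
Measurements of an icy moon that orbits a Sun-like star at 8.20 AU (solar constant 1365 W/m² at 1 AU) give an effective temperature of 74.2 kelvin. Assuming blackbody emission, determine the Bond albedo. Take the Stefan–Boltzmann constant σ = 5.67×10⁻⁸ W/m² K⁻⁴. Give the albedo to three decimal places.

0.661

Irradiance scales as 1/d², so S = 1365 W/m² × (1/8.20)² = 20.30 W/m².
Energy balance: S(1−α)/4 = σT⁴, so 1−α = 4σT⁴/S.
4σT⁴ = 4·5.67×10⁻⁸·(74.2)⁴ = 6.875 W/m².
Hence α = 1 − 6.875/20.30 = 0.6613.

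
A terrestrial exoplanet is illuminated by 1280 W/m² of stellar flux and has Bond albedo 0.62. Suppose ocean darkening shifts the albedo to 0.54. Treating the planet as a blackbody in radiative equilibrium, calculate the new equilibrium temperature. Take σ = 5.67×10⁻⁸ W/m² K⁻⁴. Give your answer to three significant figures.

226 K

New equilibrium: T₂ = [(1−0.54)·1280/(4σ)]^(1/4) = 225.7 K.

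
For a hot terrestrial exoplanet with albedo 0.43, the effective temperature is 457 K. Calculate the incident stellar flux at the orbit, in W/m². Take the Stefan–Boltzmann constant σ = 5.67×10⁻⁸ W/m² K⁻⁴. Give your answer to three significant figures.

Invert the energy balance for S: S = 4σT⁴/(1−α).
σT⁴ = 5.67×10⁻⁸·(457)⁴ = 2473 W/m².
S = 4·2473/0.57 = 17360 W/m².

17400 W/m²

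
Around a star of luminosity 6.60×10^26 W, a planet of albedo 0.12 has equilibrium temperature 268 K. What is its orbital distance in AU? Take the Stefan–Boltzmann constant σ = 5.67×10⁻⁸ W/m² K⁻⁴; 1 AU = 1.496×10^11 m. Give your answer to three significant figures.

Energy balance gives S = 4σT⁴/(1−α) = 1330 W/m².
Then d = [L/(4πS)]^(1/2) = 1.988×10^11 m, i.e. 1.329 AU.

1.33 AU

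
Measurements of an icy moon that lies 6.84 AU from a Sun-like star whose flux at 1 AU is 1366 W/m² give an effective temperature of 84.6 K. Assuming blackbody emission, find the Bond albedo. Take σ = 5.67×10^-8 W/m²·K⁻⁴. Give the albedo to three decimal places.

0.602

By the inverse-square law, S = 1366/6.84² = 29.20 W/m².
From σT⁴ = S(1−α)/4 we invert for α: 1−α = 4σT⁴/S.
4σT⁴ = 4·5.67×10⁻⁸·(84.6)⁴ = 11.62 W/m².
Hence α = 1 − 11.62/29.20 = 0.6021.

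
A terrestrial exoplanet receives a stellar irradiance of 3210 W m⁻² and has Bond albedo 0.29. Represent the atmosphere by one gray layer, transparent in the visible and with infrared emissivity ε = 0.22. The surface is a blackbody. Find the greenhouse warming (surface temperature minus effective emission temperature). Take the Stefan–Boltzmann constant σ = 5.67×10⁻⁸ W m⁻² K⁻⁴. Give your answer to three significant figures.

9.36 kelvin

Effective emission temperature (TOA balance): σT_e⁴ = S(1−α)/4 = 569.8 W m⁻² → T_e = 316.6 K.
Surface balance with a leaky layer gives σT_s⁴ = σT_e⁴·2/(2−ε), so T_s = T_e·[2/(2−0.22)]^(1/4) = 326.0 K.
Greenhouse warming: T_s − T_e = 9.360 K.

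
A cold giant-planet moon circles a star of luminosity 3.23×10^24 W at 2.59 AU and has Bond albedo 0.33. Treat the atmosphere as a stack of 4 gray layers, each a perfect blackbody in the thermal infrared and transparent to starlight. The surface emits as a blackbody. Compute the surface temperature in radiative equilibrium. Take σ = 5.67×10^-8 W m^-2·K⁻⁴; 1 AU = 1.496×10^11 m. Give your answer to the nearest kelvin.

71 kelvin

Orbital distance: d = 2.59 AU = 3.875×10^11 m.
Flux at the orbit: S = L/(4πd²) = 3.23×10^24/(4π·(3.87×10^11)²) = 1.712 W m^-2.
The effective emission temperature is T_e = [S(1−α)/(4σ)]^¼ = 47.42 K.
With N = 4 opaque layers, T_s = (N+1)^(1/4)·T_e = 5^(1/4)·47.42 = 70.91 K.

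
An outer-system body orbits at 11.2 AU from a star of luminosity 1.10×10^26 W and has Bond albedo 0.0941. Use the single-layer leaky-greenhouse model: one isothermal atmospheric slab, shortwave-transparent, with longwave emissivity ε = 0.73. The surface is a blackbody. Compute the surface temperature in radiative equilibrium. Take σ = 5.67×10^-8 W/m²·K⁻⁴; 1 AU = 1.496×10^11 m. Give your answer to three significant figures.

66.5 K

Orbital distance: d = 11.2 AU = 1.676×10^12 m.
Flux at the orbit: S = L/(4πd²) = 1.10×10^26/(4π·(1.68×10^12)²) = 3.118 W/m².
The planet radiates to space at T_e = [S(1−α)/(4σ)]^(1/4) = 59.41 K.
The surface balance (absorbed SW + ε·downward IR = σT_s⁴) with T_a⁴ = T_s⁴/2 reduces to T_s = T_e·[2/(2−ε)]^¼ = 66.55 K.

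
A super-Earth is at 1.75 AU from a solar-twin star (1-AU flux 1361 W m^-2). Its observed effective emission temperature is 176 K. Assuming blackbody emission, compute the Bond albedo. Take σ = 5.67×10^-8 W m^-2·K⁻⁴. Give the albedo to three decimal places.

0.510

By the inverse-square law, S = 1361/1.75² = 444.4 W m^-2.
Energy balance: S(1−α)/4 = σT⁴, so 1−α = 4σT⁴/S.
4σT⁴ = 4·5.67×10⁻⁸·(176)⁴ = 217.6 W m^-2.
1−α = 217.6/444.4 = 0.4897, so α = 0.5103.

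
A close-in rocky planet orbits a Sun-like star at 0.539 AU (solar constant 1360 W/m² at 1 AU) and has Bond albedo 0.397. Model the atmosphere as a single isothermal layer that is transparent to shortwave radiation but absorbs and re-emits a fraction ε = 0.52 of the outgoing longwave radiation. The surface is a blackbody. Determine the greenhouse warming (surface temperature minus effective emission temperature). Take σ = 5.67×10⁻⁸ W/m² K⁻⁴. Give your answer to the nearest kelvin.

By the inverse-square law, S = 1360/0.539² = 4681 W/m².
Effective emission temperature (TOA balance): σT_e⁴ = S(1−α)/4 = 705.7 W/m² → T_e = 334.0 K.
Surface balance with a leaky layer gives σT_s⁴ = σT_e⁴·2/(2−ε), so T_s = T_e·[2/(2−0.52)]^(1/4) = 360.1 K.
The atmosphere warms the surface by 26.11 K.

26 kelvin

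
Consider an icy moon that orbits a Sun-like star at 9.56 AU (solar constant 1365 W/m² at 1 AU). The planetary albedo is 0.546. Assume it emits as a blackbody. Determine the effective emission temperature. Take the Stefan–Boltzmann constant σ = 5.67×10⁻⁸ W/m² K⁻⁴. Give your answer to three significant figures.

73.9 kelvin

By the inverse-square law, S = 1365/9.56² = 14.94 W/m².
The planet absorbs (1−α)S over its disc πR² and re-emits over 4πR², so the mean absorbed flux is (1−0.546)·14.94/4 = 1.695 W/m².
Set σT⁴ = 1.695 → T = (1.695/σ)^(1/4) = 73.94 K.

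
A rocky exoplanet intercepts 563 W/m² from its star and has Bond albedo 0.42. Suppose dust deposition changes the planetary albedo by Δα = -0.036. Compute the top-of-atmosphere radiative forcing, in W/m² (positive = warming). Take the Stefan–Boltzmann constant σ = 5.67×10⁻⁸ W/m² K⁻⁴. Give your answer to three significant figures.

The change in absorbed flux is Δ[S(1−α)/4] = −SΔα/4 = 5.067 W/m².

5.07 W/m²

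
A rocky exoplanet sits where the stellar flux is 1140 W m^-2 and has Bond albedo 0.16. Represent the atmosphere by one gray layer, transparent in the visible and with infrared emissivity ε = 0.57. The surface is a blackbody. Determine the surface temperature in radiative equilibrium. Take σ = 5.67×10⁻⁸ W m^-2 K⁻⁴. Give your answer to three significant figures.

277 K

Effective emission temperature (TOA balance): σT_e⁴ = S(1−α)/4 = 239.4 W m^-2 → T_e = 254.9 K.
Surface balance with a leaky layer gives σT_s⁴ = σT_e⁴·2/(2−ε), so T_s = T_e·[2/(2−0.57)]^(1/4) = 277.2 K.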